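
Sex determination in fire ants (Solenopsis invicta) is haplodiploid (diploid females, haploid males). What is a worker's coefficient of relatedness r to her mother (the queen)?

One meiotic link between diploid queen and diploid daughter: r = 1/2.

0.5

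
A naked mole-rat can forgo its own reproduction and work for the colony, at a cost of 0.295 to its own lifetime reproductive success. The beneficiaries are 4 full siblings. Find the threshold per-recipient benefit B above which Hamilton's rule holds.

0.1475

r to a full sibling = 0.5 (full sibs share both parents — two paths of length 2: r = 2·(1/2)^2 = 1/2).
Hamilton's rule with n recipients of equal r: n·r·B > C, so B > C/(n·r) = 0.295/(4·0.5) = 0.1475.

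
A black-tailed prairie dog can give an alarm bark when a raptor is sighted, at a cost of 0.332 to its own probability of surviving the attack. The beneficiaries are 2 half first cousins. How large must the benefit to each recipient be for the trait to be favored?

2.656

r to a half first cousin = 0.0625 (half first cousins share one grandparent — one path of length 4: r = (1/2)^4 = 1/16).
Hamilton's rule with n recipients of equal r: n·r·B > C, so B > C/(n·r) = 0.332/(2·0.0625) = 2.656.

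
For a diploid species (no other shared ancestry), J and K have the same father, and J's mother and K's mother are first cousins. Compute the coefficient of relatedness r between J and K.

0.28125

Wright's path rule: contributions from independent ancestry routes add.
J and K are related in two ways: half-sibs through their shared father (r = 1/4) and second cousins through their mothers (r = 1/32).
r = 1/4 + 1/32 = 0.28125.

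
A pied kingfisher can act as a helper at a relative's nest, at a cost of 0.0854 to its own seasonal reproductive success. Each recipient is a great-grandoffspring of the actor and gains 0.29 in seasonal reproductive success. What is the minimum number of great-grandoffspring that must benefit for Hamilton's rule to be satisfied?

r to a great-grandoffspring = 0.125 (three parent–offspring links: r = (1/2)^3 = 1/8).
Hamilton's rule: n·r·B > C  ⇒  n > C/(r·B) = 0.0854/(0.125·0.29) = 2.356.
The smallest integer exceeding 2.356 is 3.

3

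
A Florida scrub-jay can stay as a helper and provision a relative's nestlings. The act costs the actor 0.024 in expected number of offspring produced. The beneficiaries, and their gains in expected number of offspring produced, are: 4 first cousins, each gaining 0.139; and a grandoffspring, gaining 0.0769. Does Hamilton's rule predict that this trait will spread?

Yes

Hamilton's rule: the trait is favored when the sum of r·B over every recipient exceeds the actor's cost C.
r to a first cousin = 1/8 (first cousins share one grandparent pair — two paths of length 4: r = 2·(1/2)^4 = 1/8).
r to a grandoffspring = 1/4 (two parent–offspring links: r = (1/2)^2 = 1/4).
Summing one r·B term per recipient: 4·0.125·0.139 + 1·0.25·0.0769 = 0.088725.
0.088725 > 0.024: the indirect benefit exceeds the cost.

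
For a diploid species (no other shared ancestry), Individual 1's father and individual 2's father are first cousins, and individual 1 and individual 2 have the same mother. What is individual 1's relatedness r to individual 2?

Relatedness sums over independent paths through distinct common ancestors.
Individual 1 and individual 2 are related in two ways: second cousins through their fathers (r = 1/32) and half-sibs through their shared mother (r = 1/4).
r = 1/32 + 1/4 = 9/32 = 0.28125.

0.28125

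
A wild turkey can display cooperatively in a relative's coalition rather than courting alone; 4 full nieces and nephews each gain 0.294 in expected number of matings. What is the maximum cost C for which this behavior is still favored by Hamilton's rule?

r to a full niece or nephew = 0.25 (full aunt/uncle↔niece/nephew: two paths of length 3 through the shared grandparent pair: r = 2·(1/2)^3 = 1/4).
Hamilton's rule: n·r·B > C, so the trait is favored while C < n·r·B = 4·0.25·0.294 = 0.294.

0.294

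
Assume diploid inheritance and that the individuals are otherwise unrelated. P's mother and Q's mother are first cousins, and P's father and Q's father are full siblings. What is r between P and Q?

0.15625

Independent pedigree routes through distinct common ancestors add.
P and Q are related in two ways: second cousins through their mothers (r = 1/32) and first cousins through their fathers (r = 1/8).
r = 1/32 + 1/8 = 5/32 = 0.15625.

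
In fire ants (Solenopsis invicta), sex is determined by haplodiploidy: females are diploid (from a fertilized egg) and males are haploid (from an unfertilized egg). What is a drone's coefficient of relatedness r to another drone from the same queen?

Haploid brothers each carry a random half of the queen's diploid genome, so on average they share half: r = 1/2.

0.5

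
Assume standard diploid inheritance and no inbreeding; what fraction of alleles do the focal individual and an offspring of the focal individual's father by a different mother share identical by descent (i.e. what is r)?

0.25

Each parent–offspring link contributes a factor of 1/2, and independent paths through distinct common ancestors add.
Half-sibs share one parent — one path of length 2: r = (1/2)^2 = 1/4.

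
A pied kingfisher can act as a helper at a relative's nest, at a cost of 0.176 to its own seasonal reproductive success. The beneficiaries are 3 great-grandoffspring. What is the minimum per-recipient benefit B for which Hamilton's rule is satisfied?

0.4693

r to a great-grandoffspring = 0.125 (three parent–offspring links: r = (1/2)^3 = 1/8).
Hamilton's rule with n recipients of equal r: n·r·B > C, so B > C/(n·r) = 0.176/(3·0.125) = 0.4693.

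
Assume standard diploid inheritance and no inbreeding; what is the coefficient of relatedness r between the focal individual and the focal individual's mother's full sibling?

0.25

Each parent–offspring link contributes a factor of 1/2, and independent paths through distinct common ancestors add.
Full aunt/uncle↔niece/nephew: two paths of length 3 through the shared grandparent pair: r = 2·(1/2)^3 = 1/4.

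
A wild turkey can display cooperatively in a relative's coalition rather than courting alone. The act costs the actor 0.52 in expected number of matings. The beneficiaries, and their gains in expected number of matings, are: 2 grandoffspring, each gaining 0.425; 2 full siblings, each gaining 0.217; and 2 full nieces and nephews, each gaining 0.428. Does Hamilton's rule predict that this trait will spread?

Yes

Hamilton's rule: the trait is favored when the sum of r·B over every recipient exceeds the actor's cost C.
r to a grandoffspring = 0.25 (two parent–offspring links: r = (1/2)^2 = 1/4).
r to a full sibling = 1/2 (full sibs share both parents — two paths of length 2: r = 2·(1/2)^2 = 1/2).
r to a full niece or nephew = 0.25 (full aunt/uncle↔niece/nephew: two paths of length 3 through the shared grandparent pair: r = 2·(1/2)^3 = 1/4).
Summing one r·B term per recipient: 2·0.25·0.425 + 2·0.5·0.217 + 2·0.25·0.428 = 0.6435.
0.6435 > 0.52: the indirect benefit exceeds the cost.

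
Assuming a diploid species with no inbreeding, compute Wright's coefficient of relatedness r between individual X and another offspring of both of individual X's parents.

Each parent–offspring link contributes a factor of 1/2, and independent paths through distinct common ancestors add.
Full sibs share both parents — two paths of length 2: r = 2·(1/2)^2 = 1/2.

0.5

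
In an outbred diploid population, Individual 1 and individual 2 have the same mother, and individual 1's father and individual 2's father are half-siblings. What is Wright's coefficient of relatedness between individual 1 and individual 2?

Relatedness sums over independent paths through distinct common ancestors.
Individual 1 and individual 2 are related in two ways: half-sibs through their shared mother (r = 1/4) and half first cousins through their fathers (r = 1/16).
r = 1/4 + 1/16 = 0.3125.

0.3125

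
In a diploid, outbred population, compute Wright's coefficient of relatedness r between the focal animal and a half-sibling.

Half-sibs share one parent — one path of length 2: r = (1/2)^2 = 1/4.

0.25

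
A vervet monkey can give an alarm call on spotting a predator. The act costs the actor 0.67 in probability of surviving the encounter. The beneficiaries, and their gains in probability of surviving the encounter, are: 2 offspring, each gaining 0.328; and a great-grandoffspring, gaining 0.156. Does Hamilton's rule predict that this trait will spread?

Hamilton's rule: the trait is favored when the sum of r·B over every recipient exceeds the actor's cost C.
r to an offspring = 1/2 (one parent–offspring link: r = (1/2)^1 = 1/2).
r to a great-grandoffspring = 0.125 (three parent–offspring links: r = (1/2)^3 = 1/8).
Summing one r·B term per recipient: 2·0.5·0.328 + 1·0.125·0.156 = 0.3475.
0.3475 < 0.67: the indirect benefit is less than the cost.

No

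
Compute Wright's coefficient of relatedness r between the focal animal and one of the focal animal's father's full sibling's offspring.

0.125

Each parent–offspring link contributes a factor of 1/2, and independent paths through distinct common ancestors add.
First cousins share one grandparent pair — two paths of length 4: r = 2·(1/2)^4 = 1/8.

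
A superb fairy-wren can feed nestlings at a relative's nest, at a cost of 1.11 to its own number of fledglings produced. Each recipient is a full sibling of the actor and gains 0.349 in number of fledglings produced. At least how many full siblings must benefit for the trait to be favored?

r to a full sibling = 1/2 (full sibs share both parents — two paths of length 2: r = 2·(1/2)^2 = 1/2).
Hamilton's rule: n·r·B > C  ⇒  n > C/(r·B) = 1.11/(0.5·0.349) = 6.361.
The smallest integer exceeding 6.361 is 7.

7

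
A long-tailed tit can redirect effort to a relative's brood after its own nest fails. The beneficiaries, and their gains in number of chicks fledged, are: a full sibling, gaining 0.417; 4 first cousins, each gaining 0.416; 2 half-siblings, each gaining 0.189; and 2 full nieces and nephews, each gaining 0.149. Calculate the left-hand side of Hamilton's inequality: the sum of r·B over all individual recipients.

r to a full sibling = 1/2 (full sibs share both parents — two paths of length 2: r = 2·(1/2)^2 = 1/2).
r to a first cousin = 1/8 (first cousins share one grandparent pair — two paths of length 4: r = 2·(1/2)^4 = 1/8).
r to a half-sibling = 0.25 (half-sibs share one parent — one path of length 2: r = (1/2)^2 = 1/4).
r to a full niece or nephew = 0.25 (full aunt/uncle↔niece/nephew: two paths of length 3 through the shared grandparent pair: r = 2·(1/2)^3 = 1/4).
Summing one r·B term per recipient: 1·0.5·0.417 + 4·0.125·0.416 + 2·0.25·0.189 + 2·0.25·0.149 = 0.5855.

0.5855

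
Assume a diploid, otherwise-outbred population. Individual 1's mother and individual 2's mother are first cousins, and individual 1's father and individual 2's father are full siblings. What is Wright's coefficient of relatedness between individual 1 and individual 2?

0.15625

With two independent routes of shared ancestry, r is the sum of the two contributions.
Individual 1 and individual 2 are related in two ways: second cousins through their mothers (r = 1/32) and first cousins through their fathers (r = 1/8).
r = 1/32 + 1/8 = 0.15625.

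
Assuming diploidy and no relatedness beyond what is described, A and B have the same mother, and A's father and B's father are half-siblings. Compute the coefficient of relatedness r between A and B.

Relatedness sums over independent paths through distinct common ancestors.
A and B are related in two ways: half-sibs through their shared mother (r = 1/4) and half first cousins through their fathers (r = 1/16).
r = 1/4 + 1/16 = 0.3125.

0.3125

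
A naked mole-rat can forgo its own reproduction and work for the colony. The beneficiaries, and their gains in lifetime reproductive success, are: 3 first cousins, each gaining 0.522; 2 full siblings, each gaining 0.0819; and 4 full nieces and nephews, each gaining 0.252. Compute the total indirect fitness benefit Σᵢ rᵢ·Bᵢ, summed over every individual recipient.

0.52965

r to a first cousin = 1/8 (first cousins share one grandparent pair — two paths of length 4: r = 2·(1/2)^4 = 1/8).
r to a full sibling = 0.5 (full sibs share both parents — two paths of length 2: r = 2·(1/2)^2 = 1/2).
r to a full niece or nephew = 0.25 (full aunt/uncle↔niece/nephew: two paths of length 3 through the shared grandparent pair: r = 2·(1/2)^3 = 1/4).
Summing one r·B term per recipient: 3·0.125·0.522 + 2·0.5·0.0819 + 4·0.25·0.252 = 0.52965.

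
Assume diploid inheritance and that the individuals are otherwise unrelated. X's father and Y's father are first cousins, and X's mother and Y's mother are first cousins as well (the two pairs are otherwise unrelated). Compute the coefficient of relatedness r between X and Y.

Wright's path rule: contributions from independent ancestry routes add.
X and Y are related in two ways: second cousins through their fathers (r = 1/32) and second cousins through their mothers (r = 1/32).
r = 1/32 + 1/32 = 0.0625.

0.0625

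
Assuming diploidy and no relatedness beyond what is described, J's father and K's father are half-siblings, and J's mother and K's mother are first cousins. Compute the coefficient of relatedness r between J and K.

Wright's path rule: contributions from independent ancestry routes add.
J and K are related in two ways: half first cousins through their fathers (r = 1/16) and second cousins through their mothers (r = 1/32).
r = 1/16 + 1/32 = 0.09375.

0.09375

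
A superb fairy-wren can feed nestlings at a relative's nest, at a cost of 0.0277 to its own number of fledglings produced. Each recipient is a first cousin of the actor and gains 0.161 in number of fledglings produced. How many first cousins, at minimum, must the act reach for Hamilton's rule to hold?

2

r to a first cousin = 1/8 (first cousins share one grandparent pair — two paths of length 4: r = 2·(1/2)^4 = 1/8).
Hamilton's rule: n·r·B > C  ⇒  n > C/(r·B) = 0.0277/(0.125·0.161) = 1.376.
The smallest integer exceeding 1.376 is 2.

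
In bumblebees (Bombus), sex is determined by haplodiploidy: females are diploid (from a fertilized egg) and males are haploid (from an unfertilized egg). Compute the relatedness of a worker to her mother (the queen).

One meiotic link between diploid queen and diploid daughter: r = 1/2.

0.5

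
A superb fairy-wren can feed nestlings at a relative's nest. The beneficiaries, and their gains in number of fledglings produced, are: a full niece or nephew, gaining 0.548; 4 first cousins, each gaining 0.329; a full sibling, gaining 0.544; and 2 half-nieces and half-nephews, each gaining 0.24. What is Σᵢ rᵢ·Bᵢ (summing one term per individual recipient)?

r to a full niece or nephew = 0.25 (full aunt/uncle↔niece/nephew: two paths of length 3 through the shared grandparent pair: r = 2·(1/2)^3 = 1/4).
r to a first cousin = 1/8 (first cousins share one grandparent pair — two paths of length 4: r = 2·(1/2)^4 = 1/8).
r to a full sibling = 0.5 (full sibs share both parents — two paths of length 2: r = 2·(1/2)^2 = 1/2).
r to a half-niece or half-nephew = 1/8 (half-aunt/uncle↔niece/nephew: one path of length 3: r = (1/2)^3 = 1/8).
Summing one r·B term per recipient: 1·0.25·0.548 + 4·0.125·0.329 + 1·0.5·0.544 + 2·0.125·0.24 = 0.6335.

0.6335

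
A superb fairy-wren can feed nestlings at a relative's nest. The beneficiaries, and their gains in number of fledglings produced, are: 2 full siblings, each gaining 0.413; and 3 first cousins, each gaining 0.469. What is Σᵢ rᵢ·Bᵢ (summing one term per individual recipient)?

0.588875

r to a full sibling = 1/2 (full sibs share both parents — two paths of length 2: r = 2·(1/2)^2 = 1/2).
r to a first cousin = 0.125 (first cousins share one grandparent pair — two paths of length 4: r = 2·(1/2)^4 = 1/8).
Summing one r·B term per recipient: 2·0.5·0.413 + 3·0.125·0.469 = 0.588875.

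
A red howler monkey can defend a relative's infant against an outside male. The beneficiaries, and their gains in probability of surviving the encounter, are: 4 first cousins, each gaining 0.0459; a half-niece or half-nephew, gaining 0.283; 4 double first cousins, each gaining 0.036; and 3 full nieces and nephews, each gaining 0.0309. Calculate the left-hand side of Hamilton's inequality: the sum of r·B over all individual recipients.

0.1175

r to a first cousin = 1/8 (first cousins share one grandparent pair — two paths of length 4: r = 2·(1/2)^4 = 1/8).
r to a half-niece or half-nephew = 0.125 (half-aunt/uncle↔niece/nephew: one path of length 3: r = (1/2)^3 = 1/8).
r to a double first cousin = 0.25 (double first cousins share both grandparent pairs — four paths of length 4: r = 4·(1/2)^4 = 1/4).
r to a full niece or nephew = 0.25 (full aunt/uncle↔niece/nephew: two paths of length 3 through the shared grandparent pair: r = 2·(1/2)^3 = 1/4).
Summing one r·B term per recipient: 4·0.125·0.0459 + 1·0.125·0.283 + 4·0.25·0.036 + 3·0.25·0.0309 = 0.1175.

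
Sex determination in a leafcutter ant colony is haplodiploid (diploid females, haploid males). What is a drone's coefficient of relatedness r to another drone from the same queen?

0.5

Haploid brothers each carry a random half of the queen's diploid genome, so on average they share half: r = 1/2.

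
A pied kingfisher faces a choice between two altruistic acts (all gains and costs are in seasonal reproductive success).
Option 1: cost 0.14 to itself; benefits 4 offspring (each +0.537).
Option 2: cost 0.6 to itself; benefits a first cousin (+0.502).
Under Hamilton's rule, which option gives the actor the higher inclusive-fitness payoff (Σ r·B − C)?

Option 1: r to an offspring = 0.5.
Option 1: Σ r·B − C = (4·0.5·0.537) − 0.14 = 0.934.
Option 2: r to a first cousin = 0.125.
Option 2: Σ r·B − C = (1·0.125·0.502) − 0.6 = -0.53725.
Option 1 has the higher net inclusive-fitness payoff.

Option 1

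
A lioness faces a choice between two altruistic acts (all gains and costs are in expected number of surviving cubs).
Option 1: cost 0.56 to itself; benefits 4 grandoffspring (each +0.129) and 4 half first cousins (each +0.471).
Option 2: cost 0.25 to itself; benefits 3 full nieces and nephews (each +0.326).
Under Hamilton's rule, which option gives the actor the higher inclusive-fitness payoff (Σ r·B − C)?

Option 2

Option 1: r to a grandoffspring = 0.25.
Option 1: r to a half first cousin = 0.0625.
Option 1: Σ r·B − C = (4·0.25·0.129 + 4·0.0625·0.471) − 0.56 = -0.31325.
Option 2: r to a full niece or nephew = 0.25.
Option 2: Σ r·B − C = (3·0.25·0.326) − 0.25 = -0.0055.
Option 2 has the higher net inclusive-fitness payoff.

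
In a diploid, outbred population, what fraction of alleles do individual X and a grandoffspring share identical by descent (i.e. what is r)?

0.25

Each parent–offspring link contributes a factor of 1/2, and independent paths through distinct common ancestors add.
Two parent–offspring links: r = (1/2)^2 = 1/4.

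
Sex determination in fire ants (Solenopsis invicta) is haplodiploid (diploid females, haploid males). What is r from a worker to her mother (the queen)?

One meiotic link between diploid queen and diploid daughter: r = 1/2.

0.5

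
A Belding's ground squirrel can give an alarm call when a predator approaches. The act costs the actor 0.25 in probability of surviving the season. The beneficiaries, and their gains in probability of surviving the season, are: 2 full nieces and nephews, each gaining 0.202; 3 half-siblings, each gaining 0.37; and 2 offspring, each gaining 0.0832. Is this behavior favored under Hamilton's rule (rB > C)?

Yes

Hamilton's rule: the trait is favored when the sum of r·B over every recipient exceeds the actor's cost C.
r to a full niece or nephew = 0.25 (full aunt/uncle↔niece/nephew: two paths of length 3 through the shared grandparent pair: r = 2·(1/2)^3 = 1/4).
r to a half-sibling = 1/4 (half-sibs share one parent — one path of length 2: r = (1/2)^2 = 1/4).
r to an offspring = 1/2 (one parent–offspring link: r = (1/2)^1 = 1/2).
Summing one r·B term per recipient: 2·0.25·0.202 + 3·0.25·0.37 + 2·0.5·0.0832 = 0.4617.
0.4617 > 0.25: the indirect benefit exceeds the cost.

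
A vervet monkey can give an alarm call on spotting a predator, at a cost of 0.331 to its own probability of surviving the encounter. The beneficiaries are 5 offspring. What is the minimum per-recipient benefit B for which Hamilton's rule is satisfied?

0.1324

r to an offspring = 0.5 (one parent–offspring link: r = (1/2)^1 = 1/2).
Hamilton's rule with n recipients of equal r: n·r·B > C, so B > C/(n·r) = 0.331/(5·0.5) = 0.1324.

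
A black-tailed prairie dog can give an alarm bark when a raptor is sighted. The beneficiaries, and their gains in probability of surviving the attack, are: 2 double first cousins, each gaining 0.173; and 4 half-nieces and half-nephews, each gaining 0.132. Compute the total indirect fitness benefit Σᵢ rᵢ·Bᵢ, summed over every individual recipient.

r to a double first cousin = 0.25 (double first cousins share both grandparent pairs — four paths of length 4: r = 4·(1/2)^4 = 1/4).
r to a half-niece or half-nephew = 1/8 (half-aunt/uncle↔niece/nephew: one path of length 3: r = (1/2)^3 = 1/8).
Summing one r·B term per recipient: 2·0.25·0.173 + 4·0.125·0.132 = 0.1525.

0.1525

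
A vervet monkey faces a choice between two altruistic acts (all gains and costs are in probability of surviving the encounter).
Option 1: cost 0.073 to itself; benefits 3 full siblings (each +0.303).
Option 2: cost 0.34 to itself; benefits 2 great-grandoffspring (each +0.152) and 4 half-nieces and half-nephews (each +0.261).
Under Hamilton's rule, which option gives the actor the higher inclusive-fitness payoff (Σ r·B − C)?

Option 1

Option 1: r to a full sibling = 0.5.
Option 1: Σ r·B − C = (3·0.5·0.303) − 0.073 = 0.3815.
Option 2: r to a great-grandoffspring = 0.125.
Option 2: r to a half-niece or half-nephew = 0.125.
Option 2: Σ r·B − C = (2·0.125·0.152 + 4·0.125·0.261) − 0.34 = -0.1715.
Option 1 has the higher net inclusive-fitness payoff.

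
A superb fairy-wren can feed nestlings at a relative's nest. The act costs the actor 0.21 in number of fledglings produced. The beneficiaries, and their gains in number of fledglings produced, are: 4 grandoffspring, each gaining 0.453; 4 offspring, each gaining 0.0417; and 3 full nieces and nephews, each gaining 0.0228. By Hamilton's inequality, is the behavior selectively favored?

Yes

Hamilton's rule: the trait is favored when the sum of r·B over every recipient exceeds the actor's cost C.
r to a grandoffspring = 0.25 (two parent–offspring links: r = (1/2)^2 = 1/4).
r to an offspring = 1/2 (one parent–offspring link: r = (1/2)^1 = 1/2).
r to a full niece or nephew = 1/4 (full aunt/uncle↔niece/nephew: two paths of length 3 through the shared grandparent pair: r = 2·(1/2)^3 = 1/4).
Summing one r·B term per recipient: 4·0.25·0.453 + 4·0.5·0.0417 + 3·0.25·0.0228 = 0.5535.
0.5535 > 0.21: the indirect benefit exceeds the cost.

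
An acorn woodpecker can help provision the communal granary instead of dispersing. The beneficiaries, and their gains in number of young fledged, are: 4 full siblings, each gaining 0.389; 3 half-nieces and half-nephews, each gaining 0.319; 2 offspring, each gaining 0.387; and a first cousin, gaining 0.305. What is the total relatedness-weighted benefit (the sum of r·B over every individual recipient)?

1.32275

r to a full sibling = 1/2 (full sibs share both parents — two paths of length 2: r = 2·(1/2)^2 = 1/2).
r to a half-niece or half-nephew = 1/8 (half-aunt/uncle↔niece/nephew: one path of length 3: r = (1/2)^3 = 1/8).
r to an offspring = 0.5 (one parent–offspring link: r = (1/2)^1 = 1/2).
r to a first cousin = 0.125 (first cousins share one grandparent pair — two paths of length 4: r = 2·(1/2)^4 = 1/8).
Summing one r·B term per recipient: 4·0.5·0.389 + 3·0.125·0.319 + 2·0.5·0.387 + 1·0.125·0.305 = 1.32275.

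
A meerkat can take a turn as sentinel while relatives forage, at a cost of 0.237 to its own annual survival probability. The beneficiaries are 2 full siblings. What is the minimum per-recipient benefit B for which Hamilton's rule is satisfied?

0.237

r to a full sibling = 1/2 (full sibs share both parents — two paths of length 2: r = 2·(1/2)^2 = 1/2).
Hamilton's rule with n recipients of equal r: n·r·B > C, so B > C/(n·r) = 0.237/(2·0.5) = 0.237.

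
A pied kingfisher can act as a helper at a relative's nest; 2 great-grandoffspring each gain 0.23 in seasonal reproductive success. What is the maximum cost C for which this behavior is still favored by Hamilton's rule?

r to a great-grandoffspring = 1/8 (three parent–offspring links: r = (1/2)^3 = 1/8).
Hamilton's rule: n·r·B > C, so the trait is favored while C < n·r·B = 2·0.125·0.23 = 0.0575.

0.0575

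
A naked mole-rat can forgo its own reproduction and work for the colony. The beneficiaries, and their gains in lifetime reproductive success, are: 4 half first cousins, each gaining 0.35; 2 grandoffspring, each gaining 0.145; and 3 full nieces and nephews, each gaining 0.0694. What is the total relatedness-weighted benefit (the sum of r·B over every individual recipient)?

r to a half first cousin = 1/16 (half first cousins share one grandparent — one path of length 4: r = (1/2)^4 = 1/16).
r to a grandoffspring = 1/4 (two parent–offspring links: r = (1/2)^2 = 1/4).
r to a full niece or nephew = 1/4 (full aunt/uncle↔niece/nephew: two paths of length 3 through the shared grandparent pair: r = 2·(1/2)^3 = 1/4).
Summing one r·B term per recipient: 4·0.0625·0.35 + 2·0.25·0.145 + 3·0.25·0.0694 = 0.21205.

0.21205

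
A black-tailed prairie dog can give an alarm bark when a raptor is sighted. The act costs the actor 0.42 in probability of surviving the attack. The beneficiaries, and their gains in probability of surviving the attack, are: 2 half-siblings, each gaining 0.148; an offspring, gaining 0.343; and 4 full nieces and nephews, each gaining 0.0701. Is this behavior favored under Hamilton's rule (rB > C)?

No

Hamilton's rule: the trait is favored when the sum of r·B over every recipient exceeds the actor's cost C.
r to a half-sibling = 1/4 (half-sibs share one parent — one path of length 2: r = (1/2)^2 = 1/4).
r to an offspring = 1/2 (one parent–offspring link: r = (1/2)^1 = 1/2).
r to a full niece or nephew = 0.25 (full aunt/uncle↔niece/nephew: two paths of length 3 through the shared grandparent pair: r = 2·(1/2)^3 = 1/4).
Summing one r·B term per recipient: 2·0.25·0.148 + 1·0.5·0.343 + 4·0.25·0.0701 = 0.3156.
0.3156 < 0.42: the indirect benefit is less than the cost.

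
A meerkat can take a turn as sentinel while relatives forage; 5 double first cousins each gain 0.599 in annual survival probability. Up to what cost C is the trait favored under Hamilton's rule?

r to a double first cousin = 1/4 (double first cousins share both grandparent pairs — four paths of length 4: r = 4·(1/2)^4 = 1/4).
Hamilton's rule: n·r·B > C, so the trait is favored while C < n·r·B = 5·0.25·0.599 = 0.74875.

0.74875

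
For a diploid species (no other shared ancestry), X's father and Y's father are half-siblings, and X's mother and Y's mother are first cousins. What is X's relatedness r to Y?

0.09375

With two independent routes of shared ancestry, r is the sum of the two contributions.
X and Y are related in two ways: half first cousins through their fathers (r = 1/16) and second cousins through their mothers (r = 1/32).
r = 1/16 + 1/32 = 3/32 = 0.09375.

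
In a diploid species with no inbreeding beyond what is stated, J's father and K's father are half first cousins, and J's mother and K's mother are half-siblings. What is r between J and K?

0.078125

Independent pedigree routes through distinct common ancestors add.
J and K are related in two ways: half second cousins through their fathers (r = 1/64) and half first cousins through their mothers (r = 1/16).
r = 1/64 + 1/16 = 5/64 = 0.078125.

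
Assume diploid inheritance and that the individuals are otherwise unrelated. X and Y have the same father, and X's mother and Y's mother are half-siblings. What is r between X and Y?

Wright's path rule: contributions from independent ancestry routes add.
X and Y are related in two ways: half-sibs through their shared father (r = 1/4) and half first cousins through their mothers (r = 1/16).
r = 1/4 + 1/16 = 5/16 = 0.3125.

0.3125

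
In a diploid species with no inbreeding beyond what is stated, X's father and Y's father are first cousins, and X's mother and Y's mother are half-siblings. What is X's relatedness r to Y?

0.09375

Relatedness sums over independent paths through distinct common ancestors.
X and Y are related in two ways: second cousins through their fathers (r = 1/32) and half first cousins through their mothers (r = 1/16).
r = 1/32 + 1/16 = 3/32 = 0.09375.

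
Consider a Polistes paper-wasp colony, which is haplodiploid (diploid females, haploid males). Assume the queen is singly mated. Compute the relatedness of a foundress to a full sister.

0.75

Haplodiploid full sisters inherit their father's entire haploid genome identically (contributing 1/2) and on average half of their mother's contribution (1/2 · 1/2 = 1/4); r = 1/2 + 1/4 = 3/4.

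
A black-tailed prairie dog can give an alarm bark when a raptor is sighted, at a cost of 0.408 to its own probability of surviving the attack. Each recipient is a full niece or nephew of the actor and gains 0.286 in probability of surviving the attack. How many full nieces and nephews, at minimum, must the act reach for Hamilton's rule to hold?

6

r to a full niece or nephew = 0.25 (full aunt/uncle↔niece/nephew: two paths of length 3 through the shared grandparent pair: r = 2·(1/2)^3 = 1/4).
Hamilton's rule: n·r·B > C  ⇒  n > C/(r·B) = 0.408/(0.25·0.286) = 5.706.
The smallest integer exceeding 5.706 is 6.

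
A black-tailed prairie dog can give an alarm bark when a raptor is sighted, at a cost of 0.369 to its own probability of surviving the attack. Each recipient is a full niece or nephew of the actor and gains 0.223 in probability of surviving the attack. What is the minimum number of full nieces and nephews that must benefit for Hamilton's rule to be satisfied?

7

r to a full niece or nephew = 0.25 (full aunt/uncle↔niece/nephew: two paths of length 3 through the shared grandparent pair: r = 2·(1/2)^3 = 1/4).
Hamilton's rule: n·r·B > C  ⇒  n > C/(r·B) = 0.369/(0.25·0.223) = 6.619.
The smallest integer exceeding 6.619 is 7.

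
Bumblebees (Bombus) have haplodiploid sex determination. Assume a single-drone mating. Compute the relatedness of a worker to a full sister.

0.75

Haplodiploid full sisters inherit their father's entire haploid genome identically (contributing 1/2) and on average half of their mother's contribution (1/2 · 1/2 = 1/4); r = 1/2 + 1/4 = 3/4.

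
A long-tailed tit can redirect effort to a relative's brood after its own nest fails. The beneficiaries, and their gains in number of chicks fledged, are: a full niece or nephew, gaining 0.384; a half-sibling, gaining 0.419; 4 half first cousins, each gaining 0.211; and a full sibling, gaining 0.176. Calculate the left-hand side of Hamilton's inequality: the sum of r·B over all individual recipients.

0.3415

r to a full niece or nephew = 0.25 (full aunt/uncle↔niece/nephew: two paths of length 3 through the shared grandparent pair: r = 2·(1/2)^3 = 1/4).
r to a half-sibling = 1/4 (half-sibs share one parent — one path of length 2: r = (1/2)^2 = 1/4).
r to a half first cousin = 0.0625 (half first cousins share one grandparent — one path of length 4: r = (1/2)^4 = 1/16).
r to a full sibling = 1/2 (full sibs share both parents — two paths of length 2: r = 2·(1/2)^2 = 1/2).
Summing one r·B term per recipient: 1·0.25·0.384 + 1·0.25·0.419 + 4·0.0625·0.211 + 1·0.5·0.176 = 0.3415.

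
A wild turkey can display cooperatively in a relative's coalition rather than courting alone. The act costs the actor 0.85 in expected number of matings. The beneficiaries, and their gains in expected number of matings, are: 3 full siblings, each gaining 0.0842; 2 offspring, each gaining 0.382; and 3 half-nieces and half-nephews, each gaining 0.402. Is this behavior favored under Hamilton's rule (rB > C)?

Hamilton's rule: the trait is favored when the sum of r·B over every recipient exceeds the actor's cost C.
r to a full sibling = 1/2 (full sibs share both parents — two paths of length 2: r = 2·(1/2)^2 = 1/2).
r to an offspring = 1/2 (one parent–offspring link: r = (1/2)^1 = 1/2).
r to a half-niece or half-nephew = 0.125 (half-aunt/uncle↔niece/nephew: one path of length 3: r = (1/2)^3 = 1/8).
Summing one r·B term per recipient: 3·0.5·0.0842 + 2·0.5·0.382 + 3·0.125·0.402 = 0.65905.
0.65905 < 0.85: the indirect benefit is less than the cost.

No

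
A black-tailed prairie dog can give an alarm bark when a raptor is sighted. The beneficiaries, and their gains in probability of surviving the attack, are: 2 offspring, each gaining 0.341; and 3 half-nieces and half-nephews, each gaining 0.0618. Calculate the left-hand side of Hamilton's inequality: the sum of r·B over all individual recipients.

r to an offspring = 1/2 (one parent–offspring link: r = (1/2)^1 = 1/2).
r to a half-niece or half-nephew = 1/8 (half-aunt/uncle↔niece/nephew: one path of length 3: r = (1/2)^3 = 1/8).
Summing one r·B term per recipient: 2·0.5·0.341 + 3·0.125·0.0618 = 0.364175.

0.364175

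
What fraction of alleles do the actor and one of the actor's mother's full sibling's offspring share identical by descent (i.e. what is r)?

0.125

Each parent–offspring link contributes a factor of 1/2, and independent paths through distinct common ancestors add.
First cousins share one grandparent pair — two paths of length 4: r = 2·(1/2)^4 = 1/8.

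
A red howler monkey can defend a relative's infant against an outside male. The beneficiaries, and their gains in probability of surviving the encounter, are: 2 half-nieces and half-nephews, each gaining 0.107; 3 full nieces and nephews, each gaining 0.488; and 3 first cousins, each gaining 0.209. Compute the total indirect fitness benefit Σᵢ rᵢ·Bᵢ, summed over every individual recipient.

0.471125

r to a half-niece or half-nephew = 0.125 (half-aunt/uncle↔niece/nephew: one path of length 3: r = (1/2)^3 = 1/8).
r to a full niece or nephew = 1/4 (full aunt/uncle↔niece/nephew: two paths of length 3 through the shared grandparent pair: r = 2·(1/2)^3 = 1/4).
r to a first cousin = 1/8 (first cousins share one grandparent pair — two paths of length 4: r = 2·(1/2)^4 = 1/8).
Summing one r·B term per recipient: 2·0.125·0.107 + 3·0.25·0.488 + 3·0.125·0.209 = 0.471125.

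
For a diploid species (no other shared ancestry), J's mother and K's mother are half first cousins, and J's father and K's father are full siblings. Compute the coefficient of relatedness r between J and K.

Wright's path rule: contributions from independent ancestry routes add.
J and K are related in two ways: half second cousins through their mothers (r = 1/64) and first cousins through their fathers (r = 1/8).
r = 1/64 + 1/8 = 9/64 = 0.140625.

0.140625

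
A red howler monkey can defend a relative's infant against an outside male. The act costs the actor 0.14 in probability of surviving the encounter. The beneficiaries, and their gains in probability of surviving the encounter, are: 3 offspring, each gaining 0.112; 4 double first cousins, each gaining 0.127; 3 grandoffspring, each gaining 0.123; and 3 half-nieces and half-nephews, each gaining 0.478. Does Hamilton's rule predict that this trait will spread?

Hamilton's rule: the trait is favored when the sum of r·B over every recipient exceeds the actor's cost C.
r to an offspring = 0.5 (one parent–offspring link: r = (1/2)^1 = 1/2).
r to a double first cousin = 0.25 (double first cousins share both grandparent pairs — four paths of length 4: r = 4·(1/2)^4 = 1/4).
r to a grandoffspring = 0.25 (two parent–offspring links: r = (1/2)^2 = 1/4).
r to a half-niece or half-nephew = 1/8 (half-aunt/uncle↔niece/nephew: one path of length 3: r = (1/2)^3 = 1/8).
Summing one r·B term per recipient: 3·0.5·0.112 + 4·0.25·0.127 + 3·0.25·0.123 + 3·0.125·0.478 = 0.5665.
0.5665 > 0.14: the indirect benefit exceeds the cost.

Yes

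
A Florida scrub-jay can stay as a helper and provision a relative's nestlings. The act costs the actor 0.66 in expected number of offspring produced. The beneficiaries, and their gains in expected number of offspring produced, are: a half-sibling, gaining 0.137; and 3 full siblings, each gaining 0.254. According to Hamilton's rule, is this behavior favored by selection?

No

Hamilton's rule: the trait is favored when the sum of r·B over every recipient exceeds the actor's cost C.
r to a half-sibling = 0.25 (half-sibs share one parent — one path of length 2: r = (1/2)^2 = 1/4).
r to a full sibling = 1/2 (full sibs share both parents — two paths of length 2: r = 2·(1/2)^2 = 1/2).
Summing one r·B term per recipient: 1·0.25·0.137 + 3·0.5·0.254 = 0.41525.
0.41525 < 0.66: the indirect benefit is less than the cost.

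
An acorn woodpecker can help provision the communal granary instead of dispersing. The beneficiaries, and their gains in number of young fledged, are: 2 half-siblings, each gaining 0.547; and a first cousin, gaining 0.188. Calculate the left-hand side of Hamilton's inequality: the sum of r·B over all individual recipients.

0.297

r to a half-sibling = 0.25 (half-sibs share one parent — one path of length 2: r = (1/2)^2 = 1/4).
r to a first cousin = 0.125 (first cousins share one grandparent pair — two paths of length 4: r = 2·(1/2)^4 = 1/8).
Summing one r·B term per recipient: 2·0.25·0.547 + 1·0.125·0.188 = 0.297.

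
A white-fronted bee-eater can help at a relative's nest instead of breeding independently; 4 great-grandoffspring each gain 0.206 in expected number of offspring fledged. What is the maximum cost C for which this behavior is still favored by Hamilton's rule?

0.103

r to a great-grandoffspring = 0.125 (three parent–offspring links: r = (1/2)^3 = 1/8).
Hamilton's rule: n·r·B > C, so the trait is favored while C < n·r·B = 4·0.125·0.206 = 0.103.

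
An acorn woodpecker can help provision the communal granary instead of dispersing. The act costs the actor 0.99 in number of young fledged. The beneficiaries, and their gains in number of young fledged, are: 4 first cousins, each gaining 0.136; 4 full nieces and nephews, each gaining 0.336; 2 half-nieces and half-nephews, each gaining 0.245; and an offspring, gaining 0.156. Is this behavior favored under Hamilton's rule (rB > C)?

Hamilton's rule: the trait is favored when the sum of r·B over every recipient exceeds the actor's cost C.
r to a first cousin = 1/8 (first cousins share one grandparent pair — two paths of length 4: r = 2·(1/2)^4 = 1/8).
r to a full niece or nephew = 1/4 (full aunt/uncle↔niece/nephew: two paths of length 3 through the shared grandparent pair: r = 2·(1/2)^3 = 1/4).
r to a half-niece or half-nephew = 0.125 (half-aunt/uncle↔niece/nephew: one path of length 3: r = (1/2)^3 = 1/8).
r to an offspring = 1/2 (one parent–offspring link: r = (1/2)^1 = 1/2).
Summing one r·B term per recipient: 4·0.125·0.136 + 4·0.25·0.336 + 2·0.125·0.245 + 1·0.5·0.156 = 0.54325.
0.54325 < 0.99: the indirect benefit is less than the cost.

No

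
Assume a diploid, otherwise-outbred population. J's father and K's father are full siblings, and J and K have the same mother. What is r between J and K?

0.375

With two independent routes of shared ancestry, r is the sum of the two contributions.
J and K are related in two ways: first cousins through their fathers (r = 1/8) and half-sibs through their shared mother (r = 1/4).
r = 1/8 + 1/4 = 3/8 = 0.375.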